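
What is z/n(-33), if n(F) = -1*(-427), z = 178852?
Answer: 2932/7 ≈ 418.86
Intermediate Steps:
n(F) = 427
z/n(-33) = 178852/427 = 178852*(1/427) = 2932/7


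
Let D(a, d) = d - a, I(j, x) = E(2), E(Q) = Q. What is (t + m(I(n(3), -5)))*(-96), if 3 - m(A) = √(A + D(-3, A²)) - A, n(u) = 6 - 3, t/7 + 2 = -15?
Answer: 11232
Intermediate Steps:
t = -119 (t = -14 + 7*(-15) = -14 - 105 = -119)
n(u) = 3
I(j, x) = 2
m(A) = 3 + A - √(3 + A + A²) (m(A) = 3 - (√(A + (A² - 1*(-3))) - A) = 3 - (√(A + (A² + 3)) - A) = 3 - (√(A + (3 + A²)) - A) = 3 - (√(3 + A + A²) - A) = 3 + (A - √(3 + A + A²)) = 3 + A - √(3 + A + A²))
(t + m(I(n(3), -5)))*(-96) = (-119 + (3 + 2 - √(3 + 2 + 2²)))*(-96) = (-119 + (3 + 2 - √(3 + 2 + 4)))*(-96) = (-119 + (3 + 2 - √9))*(-96) = (-119 + (3 + 2 - 1*3))*(-96) = (-119 + (3 + 2 - 3))*(-96) = (-119 + 2)*(-96) = -117*(-96) = 11232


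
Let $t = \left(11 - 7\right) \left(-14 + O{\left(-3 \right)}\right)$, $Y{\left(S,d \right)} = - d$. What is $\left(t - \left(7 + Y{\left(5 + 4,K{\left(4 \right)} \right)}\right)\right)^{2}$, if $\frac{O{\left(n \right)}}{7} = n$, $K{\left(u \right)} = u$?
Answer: $20449$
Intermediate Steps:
$O{\left(n \right)} = 7 n$
$t = -140$ ($t = \left(11 - 7\right) \left(-14 + 7 \left(-3\right)\right) = 4 \left(-14 - 21\right) = 4 \left(-35\right) = -140$)
$\left(t - \left(7 + Y{\left(5 + 4,K{\left(4 \right)} \right)}\right)\right)^{2} = \left(-140 - \left(7 - 4\right)\right)^{2} = \left(-140 - 3\right)^{2} = \left(-143\right)^{2} = 20449$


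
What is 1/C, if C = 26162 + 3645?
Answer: 1/29807 ≈ 3.3549e-5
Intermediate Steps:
C = 29807
1/C = 1/29807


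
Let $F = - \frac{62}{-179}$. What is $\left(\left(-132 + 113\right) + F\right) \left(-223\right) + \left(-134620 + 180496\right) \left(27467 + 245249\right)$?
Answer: $\frac{2239491084261}{179} \approx 1.2511 \cdot 10^{10}$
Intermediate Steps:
$F = \frac{62}{179}$ ($F = \left(-62\right) \left(- \frac{1}{179}\right) = \frac{62}{179} \approx 0.34637$)
$\left(\left(-132 + 113\right) + F\right) \left(-223\right) + \left(-134620 + 180496\right) \left(27467 + 245249\right) = \left(\left(-132 + 113\right) + \frac{62}{179}\right) \left(-223\right) + \left(-134620 + 180496\right) \left(27467 + 245249\right) = \left(-19 + \frac{62}{179}\right) \left(-223\right) + 45876 \cdot 272716 = \left(- \frac{3339}{179}\right) \left(-223\right) + 12511119216 = \frac{744597}{179} + 12511119216 = \frac{2239491084261}{179}$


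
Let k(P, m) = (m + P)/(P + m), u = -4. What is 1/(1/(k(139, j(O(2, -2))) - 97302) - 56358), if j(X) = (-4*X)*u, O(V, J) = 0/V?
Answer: -97301/5483689759 ≈ -1.7744e-5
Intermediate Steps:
O(V, J) = 0
j(X) = 16*X (j(X) = -4*X*(-4) = 16*X)
k(P, m) = 1 (k(P, m) = (P + m)/(P + m) = 1)
1/(1/(k(139, j(O(2, -2))) - 97302) - 56358) = 1/(1/(1 - 97302) - 56358) = 1/(1/(-97301) - 56358) = 1/(-1/97301 - 56358) = 1/(-5483689759/97301) = -97301/5483689759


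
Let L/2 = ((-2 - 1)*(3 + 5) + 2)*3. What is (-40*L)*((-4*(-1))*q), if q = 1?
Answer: 21120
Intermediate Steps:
L = -132 (L = 2*(((-2 - 1)*(3 + 5) + 2)*3) = 2*((-3*8 + 2)*3) = 2*((-24 + 2)*3) = 2*(-22*3) = 2*(-66) = -132)
(-40*L)*((-4*(-1))*q) = (-40*(-132))*(-4*(-1)*1) = 5280*(4*1) = 5280*4 = 21120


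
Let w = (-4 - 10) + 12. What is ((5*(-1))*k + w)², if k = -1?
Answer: 9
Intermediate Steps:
w = -2 (w = -14 + 12 = -2)
((5*(-1))*k + w)² = ((5*(-1))*(-1) - 2)² = (-5*(-1) - 2)² = (5 - 2)² = 3² = 9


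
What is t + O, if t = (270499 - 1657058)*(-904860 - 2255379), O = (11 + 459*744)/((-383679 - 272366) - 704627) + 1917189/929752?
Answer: 692929202868622760947811/158135939168 ≈ 4.3819e+12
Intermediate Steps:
O = 286393571843/158135939168 (O = (11 + 341496)/(-656045 - 704627) + 1917189*(1/929752) = 341507/(-1360672) + 1917189/929752 = 341507*(-1/1360672) + 1917189/929752 = -341507/1360672 + 1917189/929752 = 286393571843/158135939168 ≈ 1.8111)
t = 4381857827601 (t = -1386559*(-3160239) = 4381857827601)
t + O = 4381857827601 + 286393571843/158135939168 = 692929202868622760947811/158135939168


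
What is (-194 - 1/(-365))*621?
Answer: -43972389/365 ≈ -1.2047e+5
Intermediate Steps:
(-194 - 1/(-365))*621 = (-194 - 1*(-1/365))*621 = (-194 + 1/365)*621 = -70809/365*621 = -43972389/365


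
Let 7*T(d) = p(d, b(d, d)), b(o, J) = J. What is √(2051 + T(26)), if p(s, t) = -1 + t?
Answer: 3*√11186/7 ≈ 45.327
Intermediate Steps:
T(d) = -⅐ + d/7 (T(d) = (-1 + d)/7 = -⅐ + d/7)
√(2051 + T(26)) = √(2051 + (-⅐ + (⅐)*26)) = √(2051 + (-⅐ + 26/7)) = √(2051 + 25/7) = √(14382/7) = 3*√11186/7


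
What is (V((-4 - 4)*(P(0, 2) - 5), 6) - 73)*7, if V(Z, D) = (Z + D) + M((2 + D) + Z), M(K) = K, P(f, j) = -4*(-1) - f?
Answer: -301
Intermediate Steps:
P(f, j) = 4 - f
V(Z, D) = 2 + 2*D + 2*Z (V(Z, D) = (Z + D) + ((2 + D) + Z) = (D + Z) + (2 + D + Z) = 2 + 2*D + 2*Z)
(V((-4 - 4)*(P(0, 2) - 5), 6) - 73)*7 = ((2 + 2*6 + 2*((-4 - 4)*((4 - 1*0) - 5))) - 73)*7 = ((2 + 12 + 2*(-8*((4 + 0) - 5))) - 73)*7 = ((2 + 12 + 2*(-8*(4 - 5))) - 73)*7 = ((2 + 12 + 2*(-8*(-1))) - 73)*7 = ((2 + 12 + 2*8) - 73)*7 = ((2 + 12 + 16) - 73)*7 = (30 - 73)*7 = -43*7 = -301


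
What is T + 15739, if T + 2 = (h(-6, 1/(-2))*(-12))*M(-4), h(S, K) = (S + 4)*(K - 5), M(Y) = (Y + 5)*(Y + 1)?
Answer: 16133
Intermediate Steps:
M(Y) = (1 + Y)*(5 + Y) (M(Y) = (5 + Y)*(1 + Y) = (1 + Y)*(5 + Y))
h(S, K) = (-5 + K)*(4 + S) (h(S, K) = (4 + S)*(-5 + K) = (-5 + K)*(4 + S))
T = 394 (T = -2 + ((-20 - 5*(-6) + 4/(-2) - 6/(-2))*(-12))*(5 + (-4)² + 6*(-4)) = -2 + ((-20 + 30 + 4*(-½) - ½*(-6))*(-12))*(5 + 16 - 24) = -2 + ((-20 + 30 - 2 + 3)*(-12))*(-3) = -2 + (11*(-12))*(-3) = -2 - 132*(-3) = -2 + 396 = 394)
T + 15739 = 394 + 15739 = 16133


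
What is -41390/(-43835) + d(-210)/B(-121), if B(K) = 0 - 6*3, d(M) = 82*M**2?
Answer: -1761282022/8767 ≈ -2.0090e+5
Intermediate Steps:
B(K) = -18 (B(K) = 0 - 18 = -18)
-41390/(-43835) + d(-210)/B(-121) = -41390/(-43835) + (82*(-210)**2)/(-18) = -41390*(-1/43835) + (82*44100)*(-1/18) = 8278/8767 + 3616200*(-1/18) = 8278/8767 - 200900 = -1761282022/8767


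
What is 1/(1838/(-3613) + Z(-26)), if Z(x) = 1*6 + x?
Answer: -3613/74098 ≈ -0.048760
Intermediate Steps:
Z(x) = 6 + x
1/(1838/(-3613) + Z(-26)) = 1/(1838/(-3613) + (6 - 26)) = 1/(1838*(-1/3613) - 20) = 1/(-1838/3613 - 20) = 1/(-74098/3613) = -3613/74098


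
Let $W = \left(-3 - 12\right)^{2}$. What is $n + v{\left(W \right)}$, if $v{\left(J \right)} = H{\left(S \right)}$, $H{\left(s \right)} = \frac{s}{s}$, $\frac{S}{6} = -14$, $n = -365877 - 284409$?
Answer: $-650285$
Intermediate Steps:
$n = -650286$
$W = 225$ ($W = \left(-15\right)^{2} = 225$)
$S = -84$ ($S = 6 \left(-14\right) = -84$)
$H{\left(s \right)} = 1$
$v{\left(J \right)} = 1$
$n + v{\left(W \right)} = -650286 + 1 = -650285$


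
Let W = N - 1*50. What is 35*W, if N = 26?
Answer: -840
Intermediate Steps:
W = -24 (W = 26 - 1*50 = 26 - 50 = -24)
35*W = 35*(-24) = -840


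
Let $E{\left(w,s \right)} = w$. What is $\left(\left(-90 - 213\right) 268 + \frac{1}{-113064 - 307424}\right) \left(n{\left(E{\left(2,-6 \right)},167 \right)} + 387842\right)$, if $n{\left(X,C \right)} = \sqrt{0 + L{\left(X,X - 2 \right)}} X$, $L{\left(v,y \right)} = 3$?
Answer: $- \frac{6621492185985313}{210244} - \frac{34145307553 \sqrt{3}}{210244} \approx -3.1495 \cdot 10^{10}$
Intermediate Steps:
$n{\left(X,C \right)} = X \sqrt{3}$ ($n{\left(X,C \right)} = \sqrt{0 + 3} X = \sqrt{3} X = X \sqrt{3}$)
$\left(\left(-90 - 213\right) 268 + \frac{1}{-113064 - 307424}\right) \left(n{\left(E{\left(2,-6 \right)},167 \right)} + 387842\right) = \left(\left(-90 - 213\right) 268 + \frac{1}{-113064 - 307424}\right) \left(2 \sqrt{3} + 387842\right) = \left(\left(-303\right) 268 + \frac{1}{-420488}\right) \left(387842 + 2 \sqrt{3}\right) = \left(-81204 - \frac{1}{420488}\right) \left(387842 + 2 \sqrt{3}\right) = - \frac{34145307553 \left(387842 + 2 \sqrt{3}\right)}{420488} = - \frac{6621492185985313}{210244} - \frac{34145307553 \sqrt{3}}{210244}$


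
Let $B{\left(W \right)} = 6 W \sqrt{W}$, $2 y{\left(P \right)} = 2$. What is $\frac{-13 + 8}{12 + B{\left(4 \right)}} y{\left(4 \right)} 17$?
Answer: $- \frac{17}{12} \approx -1.4167$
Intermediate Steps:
$y{\left(P \right)} = 1$ ($y{\left(P \right)} = \frac{1}{2} \cdot 2 = 1$)
$B{\left(W \right)} = 6 W^{\frac{3}{2}}$
$\frac{-13 + 8}{12 + B{\left(4 \right)}} y{\left(4 \right)} 17 = \frac{-13 + 8}{12 + 6 \cdot 4^{\frac{3}{2}}} \cdot 1 \cdot 17 = - \frac{5}{12 + 6 \cdot 8} \cdot 1 \cdot 17 = - \frac{5}{12 + 48} \cdot 1 \cdot 17 = - \frac{5}{60} \cdot 1 \cdot 17 = \left(-5\right) \frac{1}{60} \cdot 1 \cdot 17 = \left(- \frac{1}{12}\right) 1 \cdot 17 = \left(- \frac{1}{12}\right) 17 = - \frac{17}{12}$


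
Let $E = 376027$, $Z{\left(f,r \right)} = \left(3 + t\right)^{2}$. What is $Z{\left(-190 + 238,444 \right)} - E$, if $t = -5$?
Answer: $-376023$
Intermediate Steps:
$Z{\left(f,r \right)} = 4$ ($Z{\left(f,r \right)} = \left(3 - 5\right)^{2} = \left(-2\right)^{2} = 4$)
$Z{\left(-190 + 238,444 \right)} - E = 4 - 376027 = -376023$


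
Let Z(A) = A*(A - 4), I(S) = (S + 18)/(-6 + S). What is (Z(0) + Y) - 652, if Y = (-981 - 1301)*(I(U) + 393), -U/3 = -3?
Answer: -918016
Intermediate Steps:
U = 9 (U = -3*(-3) = 9)
I(S) = (18 + S)/(-6 + S)
Z(A) = A*(-4 + A)
Y = -917364 (Y = (-981 - 1301)*((18 + 9)/(-6 + 9) + 393) = -2282*(27/3 + 393) = -2282*((⅓)*27 + 393) = -2282*(9 + 393) = -2282*402 = -917364)
(Z(0) + Y) - 652 = (0*(-4 + 0) - 917364) - 652 = (0*(-4) - 917364) - 652 = (0 - 917364) - 652 = -917364 - 652 = -918016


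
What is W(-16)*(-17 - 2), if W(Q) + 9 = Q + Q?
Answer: 779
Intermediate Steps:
W(Q) = -9 + 2*Q (W(Q) = -9 + (Q + Q) = -9 + 2*Q)
W(-16)*(-17 - 2) = (-9 + 2*(-16))*(-17 - 2) = (-9 - 32)*(-19) = -41*(-19) = 779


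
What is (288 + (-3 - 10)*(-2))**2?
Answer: 98596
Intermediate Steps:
(288 + (-3 - 10)*(-2))**2 = (288 - 13*(-2))**2 = (288 + 26)**2 = 314**2 = 98596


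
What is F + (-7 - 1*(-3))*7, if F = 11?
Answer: -17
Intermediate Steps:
F + (-7 - 1*(-3))*7 = 11 + (-7 - 1*(-3))*7 = 11 + (-7 + 3)*7 = 11 - 4*7 = 11 - 28 = -17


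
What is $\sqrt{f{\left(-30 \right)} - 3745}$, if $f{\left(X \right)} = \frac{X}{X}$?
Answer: $12 i \sqrt{26} \approx 61.188 i$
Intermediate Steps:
$f{\left(X \right)} = 1$
$\sqrt{f{\left(-30 \right)} - 3745} = \sqrt{1 - 3745} = \sqrt{-3744} = 12 i \sqrt{26}$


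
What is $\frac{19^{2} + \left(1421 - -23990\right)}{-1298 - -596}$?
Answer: $- \frac{12886}{351} \approx -36.712$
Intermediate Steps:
$\frac{19^{2} + \left(1421 - -23990\right)}{-1298 - -596} = \frac{361 + \left(1421 + 23990\right)}{-1298 + \left(-19526 + 20122\right)} = \frac{361 + 25411}{-1298 + 596} = \frac{25772}{-702} = 25772 \left(- \frac{1}{702}\right) = - \frac{12886}{351}$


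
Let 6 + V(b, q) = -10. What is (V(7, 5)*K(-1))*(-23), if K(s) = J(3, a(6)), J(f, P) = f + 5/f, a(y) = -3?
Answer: 5152/3 ≈ 1717.3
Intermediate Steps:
V(b, q) = -16 (V(b, q) = -6 - 10 = -16)
K(s) = 14/3 (K(s) = 3 + 5/3 = 14/3)
(V(7, 5)*K(-1))*(-23) = -16*14/3*(-23) = -224/3*(-23) = 5152/3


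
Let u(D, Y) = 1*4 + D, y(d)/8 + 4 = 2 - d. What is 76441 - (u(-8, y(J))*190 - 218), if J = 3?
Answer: 77419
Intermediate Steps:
y(d) = -16 - 8*d (y(d) = -32 + 8*(2 - d) = -32 + (16 - 8*d) = -16 - 8*d)
u(D, Y) = 4 + D
76441 - (u(-8, y(J))*190 - 218) = 76441 - ((4 - 8)*190 - 218) = 76441 - (-4*190 - 218) = 76441 - (-760 - 218) = 76441 - 1*(-978) = 76441 + 978 = 77419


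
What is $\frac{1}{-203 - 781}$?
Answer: $- \frac{1}{984} \approx -0.0010163$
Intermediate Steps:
$\frac{1}{-203 - 781} = \frac{1}{-984} = - \frac{1}{984}$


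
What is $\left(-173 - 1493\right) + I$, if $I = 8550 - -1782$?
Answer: $8666$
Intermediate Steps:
$I = 10332$ ($I = 8550 + 1782 = 10332$)
$\left(-173 - 1493\right) + I = \left(-173 - 1493\right) + 10332 = -1666 + 10332 = 8666$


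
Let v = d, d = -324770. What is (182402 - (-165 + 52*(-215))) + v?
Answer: -131023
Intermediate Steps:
v = -324770
(182402 - (-165 + 52*(-215))) + v = (182402 - (-165 + 52*(-215))) - 324770 = (182402 - (-165 - 11180)) - 324770 = (182402 - 1*(-11345)) - 324770 = (182402 + 11345) - 324770 = 193747 - 324770 = -131023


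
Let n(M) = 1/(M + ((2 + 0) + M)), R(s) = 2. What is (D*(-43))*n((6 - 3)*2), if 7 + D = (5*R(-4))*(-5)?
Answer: 2451/14 ≈ 175.07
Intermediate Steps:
n(M) = 1/(2 + 2*M) (n(M) = 1/(M + (2 + M)) = 1/(2 + 2*M))
D = -57 (D = -7 + (5*2)*(-5) = -7 + 10*(-5) = -7 - 50 = -57)
(D*(-43))*n((6 - 3)*2) = (-57*(-43))*(1/(2*(1 + (6 - 3)*2))) = 2451*(1/(2*(1 + 3*2))) = 2451*(1/(2*(1 + 6))) = 2451*((1/2)/7) = 2451*((1/2)*(1/7)) = 2451*(1/14) = 2451/14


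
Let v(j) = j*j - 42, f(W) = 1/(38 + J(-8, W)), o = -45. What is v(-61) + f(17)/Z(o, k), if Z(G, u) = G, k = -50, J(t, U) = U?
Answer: 9105524/2475 ≈ 3679.0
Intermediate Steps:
f(W) = 1/(38 + W)
v(j) = -42 + j² (v(j) = j² - 42 = -42 + j²)
v(-61) + f(17)/Z(o, k) = (-42 + (-61)²) + 1/((38 + 17)*(-45)) = (-42 + 3721) - 1/45/55 = 3679 + (1/55)*(-1/45) = 3679 - 1/2475 = 9105524/2475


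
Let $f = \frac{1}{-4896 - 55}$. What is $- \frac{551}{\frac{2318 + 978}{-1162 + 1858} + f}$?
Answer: $- \frac{237336087}{2039725} \approx -116.36$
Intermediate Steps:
$f = - \frac{1}{4951}$ ($f = \frac{1}{-4951} = - \frac{1}{4951} \approx -0.00020198$)
$- \frac{551}{\frac{2318 + 978}{-1162 + 1858} + f} = - \frac{551}{\frac{2318 + 978}{-1162 + 1858} - \frac{1}{4951}} = - \frac{551}{\frac{3296}{696} - \frac{1}{4951}} = - \frac{551}{3296 \cdot \frac{1}{696} - \frac{1}{4951}} = - \frac{551}{\frac{412}{87} - \frac{1}{4951}} = - \frac{551}{\frac{2039725}{430737}} = \left(-551\right) \frac{430737}{2039725} = - \frac{237336087}{2039725}$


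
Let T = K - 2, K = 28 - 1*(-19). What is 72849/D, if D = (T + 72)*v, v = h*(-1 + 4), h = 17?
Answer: 24283/1989 ≈ 12.209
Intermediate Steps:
K = 47 (K = 28 + 19 = 47)
v = 51 (v = 17*(-1 + 4) = 17*3 = 51)
T = 45 (T = 47 - 2 = 45)
D = 5967 (D = (45 + 72)*51 = 117*51 = 5967)
72849/D = 72849/5967 = 72849*(1/5967) = 24283/1989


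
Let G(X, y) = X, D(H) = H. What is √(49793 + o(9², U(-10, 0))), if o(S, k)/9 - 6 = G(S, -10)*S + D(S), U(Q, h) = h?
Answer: 5*√4385 ≈ 331.10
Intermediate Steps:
o(S, k) = 54 + 9*S + 9*S² (o(S, k) = 54 + 9*(S*S + S) = 54 + 9*(S² + S) = 54 + 9*(S + S²) = 54 + (9*S + 9*S²) = 54 + 9*S + 9*S²)
√(49793 + o(9², U(-10, 0))) = √(49793 + (54 + 9*9² + 9*(9²)²)) = √(49793 + (54 + 9*81 + 9*81²)) = √(49793 + (54 + 729 + 9*6561)) = √(49793 + (54 + 729 + 59049)) = √(49793 + 59832) = √109625 = 5*√4385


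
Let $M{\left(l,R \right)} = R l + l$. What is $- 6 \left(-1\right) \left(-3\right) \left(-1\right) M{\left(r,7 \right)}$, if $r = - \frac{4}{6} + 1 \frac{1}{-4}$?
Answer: $-132$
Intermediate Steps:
$r = - \frac{11}{12}$ ($r = \left(-4\right) \frac{1}{6} + 1 \left(- \frac{1}{4}\right) = - \frac{2}{3} - \frac{1}{4} = - \frac{11}{12} \approx -0.91667$)
$M{\left(l,R \right)} = l + R l$
$- 6 \left(-1\right) \left(-3\right) \left(-1\right) M{\left(r,7 \right)} = - 6 \left(-1\right) \left(-3\right) \left(-1\right) \left(- \frac{11 \left(1 + 7\right)}{12}\right) = - 6 \cdot 3 \left(-1\right) \left(\left(- \frac{11}{12}\right) 8\right) = \left(-6\right) \left(-3\right) \left(- \frac{22}{3}\right) = 18 \left(- \frac{22}{3}\right) = -132$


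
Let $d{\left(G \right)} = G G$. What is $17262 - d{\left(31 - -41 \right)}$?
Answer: $12078$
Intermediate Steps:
$d{\left(G \right)} = G^{2}$
$17262 - d{\left(31 - -41 \right)} = 17262 - \left(31 - -41\right)^{2} = 17262 - \left(31 + 41\right)^{2} = 17262 - 72^{2} = 17262 - 5184 = 12078$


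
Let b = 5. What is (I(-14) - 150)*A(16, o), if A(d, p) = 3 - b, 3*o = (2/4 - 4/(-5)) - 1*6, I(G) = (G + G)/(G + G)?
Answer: 298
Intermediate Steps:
I(G) = 1 (I(G) = (2*G)/((2*G)) = (2*G)*(1/(2*G)) = 1)
o = -47/30 (o = ((2/4 - 4/(-5)) - 1*6)/3 = ((2*(1/4) - 4*(-1/5)) - 6)/3 = ((1/2 + 4/5) - 6)/3 = (13/10 - 6)/3 = (1/3)*(-47/10) = -47/30 ≈ -1.5667)
A(d, p) = -2 (A(d, p) = 3 - 1*5 = 3 - 5 = -2)
(I(-14) - 150)*A(16, o) = (1 - 150)*(-2) = -149*(-2) = 298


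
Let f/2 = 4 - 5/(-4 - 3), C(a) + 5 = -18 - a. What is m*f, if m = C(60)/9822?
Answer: -913/11459 ≈ -0.079675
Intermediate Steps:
C(a) = -23 - a (C(a) = -5 + (-18 - a) = -23 - a)
m = -83/9822 (m = (-23 - 1*60)/9822 = (-23 - 60)*(1/9822) = -83*1/9822 = -83/9822 ≈ -0.0084504)
f = 66/7 (f = 2*(4 - 5/(-4 - 3)) = 2*(4 - 5/(-7)) = 2*(4 - 1/7*(-5)) = 2*(4 + 5/7) = 2*(33/7) = 66/7 ≈ 9.4286)
m*f = -83/9822*66/7 = -913/11459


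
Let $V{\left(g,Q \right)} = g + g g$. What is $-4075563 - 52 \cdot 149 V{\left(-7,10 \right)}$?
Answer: $-4400979$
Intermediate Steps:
$V{\left(g,Q \right)} = g + g^{2}$
$-4075563 - 52 \cdot 149 V{\left(-7,10 \right)} = -4075563 - 52 \cdot 149 \left(- 7 \left(1 - 7\right)\right) = -4075563 - 7748 \left(\left(-7\right) \left(-6\right)\right) = -4075563 - 7748 \cdot 42 = -4075563 - 325416 = -4400979$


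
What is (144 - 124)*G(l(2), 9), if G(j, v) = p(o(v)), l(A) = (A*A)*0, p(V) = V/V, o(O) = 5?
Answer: 20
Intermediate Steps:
p(V) = 1
l(A) = 0 (l(A) = A²*0 = 0)
G(j, v) = 1
(144 - 124)*G(l(2), 9) = (144 - 124)*1 = 20*1 = 20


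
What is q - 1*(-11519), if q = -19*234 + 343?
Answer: 7416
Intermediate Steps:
q = -4103 (q = -4446 + 343 = -4103)
q - 1*(-11519) = -4103 - 1*(-11519) = -4103 + 11519 = 7416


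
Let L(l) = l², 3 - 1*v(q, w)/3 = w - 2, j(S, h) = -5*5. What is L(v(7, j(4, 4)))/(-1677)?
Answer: -2700/559 ≈ -4.8301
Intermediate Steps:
j(S, h) = -25
v(q, w) = 15 - 3*w (v(q, w) = 9 - 3*(w - 2) = 9 - 3*(-2 + w) = 9 + (6 - 3*w) = 15 - 3*w)
L(v(7, j(4, 4)))/(-1677) = (15 - 3*(-25))²/(-1677) = (15 + 75)²*(-1/1677) = 90²*(-1/1677) = 8100*(-1/1677) = -2700/559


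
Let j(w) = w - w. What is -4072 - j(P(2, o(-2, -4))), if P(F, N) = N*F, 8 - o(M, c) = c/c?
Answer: -4072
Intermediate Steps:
o(M, c) = 7 (o(M, c) = 8 - c/c = 8 - 1*1 = 8 - 1 = 7)
P(F, N) = F*N
j(w) = 0
-4072 - j(P(2, o(-2, -4))) = -4072 - 1*0 = -4072 + 0 = -4072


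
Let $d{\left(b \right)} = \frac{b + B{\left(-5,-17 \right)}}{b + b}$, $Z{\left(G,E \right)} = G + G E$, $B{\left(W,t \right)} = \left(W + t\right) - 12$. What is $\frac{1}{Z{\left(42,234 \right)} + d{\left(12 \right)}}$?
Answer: $\frac{12}{118429} \approx 0.00010133$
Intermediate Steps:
$B{\left(W,t \right)} = -12 + W + t$
$Z{\left(G,E \right)} = G + E G$
$d{\left(b \right)} = \frac{-34 + b}{2 b}$ ($d{\left(b \right)} = \frac{b - 34}{b + b} = \frac{b - 34}{2 b} = \left(-34 + b\right) \frac{1}{2 b} = \frac{-34 + b}{2 b}$)
$\frac{1}{Z{\left(42,234 \right)} + d{\left(12 \right)}} = \frac{1}{42 \left(1 + 234\right) + \frac{-34 + 12}{2 \cdot 12}} = \frac{1}{42 \cdot 235 + \frac{1}{2} \cdot \frac{1}{12} \left(-22\right)} = \frac{1}{9870 - \frac{11}{12}} = \frac{1}{\frac{118429}{12}} = \frac{12}{118429}$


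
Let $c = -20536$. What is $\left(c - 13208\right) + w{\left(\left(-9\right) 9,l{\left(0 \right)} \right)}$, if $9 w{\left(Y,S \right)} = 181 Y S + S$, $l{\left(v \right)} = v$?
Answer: $-33744$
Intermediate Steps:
$w{\left(Y,S \right)} = \frac{S}{9} + \frac{181 S Y}{9}$ ($w{\left(Y,S \right)} = \frac{181 Y S + S}{9} = \frac{181 S Y + S}{9} = \frac{S + 181 S Y}{9} = \frac{S}{9} + \frac{181 S Y}{9}$)
$\left(c - 13208\right) + w{\left(\left(-9\right) 9,l{\left(0 \right)} \right)} = \left(-20536 - 13208\right) + \frac{1}{9} \cdot 0 \left(1 + 181 \left(\left(-9\right) 9\right)\right) = -33744 + \frac{1}{9} \cdot 0 \left(1 + 181 \left(-81\right)\right) = -33744 + \frac{1}{9} \cdot 0 \left(1 - 14661\right) = -33744 + \frac{1}{9} \cdot 0 \left(-14660\right) = -33744 + 0 = -33744$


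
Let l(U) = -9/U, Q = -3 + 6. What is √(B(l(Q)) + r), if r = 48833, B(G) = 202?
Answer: √49035 ≈ 221.44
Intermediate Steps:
Q = 3
√(B(l(Q)) + r) = √(202 + 48833) = √49035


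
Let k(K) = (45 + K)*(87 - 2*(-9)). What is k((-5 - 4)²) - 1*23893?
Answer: -10663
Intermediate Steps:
k(K) = 4725 + 105*K (k(K) = (45 + K)*(87 + 18) = (45 + K)*105 = 4725 + 105*K)
k((-5 - 4)²) - 1*23893 = (4725 + 105*(-5 - 4)²) - 1*23893 = (4725 + 105*(-9)²) - 23893 = (4725 + 105*81) - 23893 = (4725 + 8505) - 23893 = 13230 - 23893 = -10663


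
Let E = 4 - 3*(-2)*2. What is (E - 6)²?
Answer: 100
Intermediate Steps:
E = 16 (E = 4 + 6*2 = 4 + 12 = 16)
(E - 6)² = (16 - 6)² = 10² = 100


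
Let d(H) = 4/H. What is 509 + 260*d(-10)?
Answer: 405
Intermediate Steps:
509 + 260*d(-10) = 509 + 260*(4/(-10)) = 509 + 260*(4*(-⅒)) = 509 + 260*(-⅖) = 509 - 104 = 405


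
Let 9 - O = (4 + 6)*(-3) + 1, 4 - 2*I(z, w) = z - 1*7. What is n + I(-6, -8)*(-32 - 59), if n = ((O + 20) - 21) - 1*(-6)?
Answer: -1461/2 ≈ -730.50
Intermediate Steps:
I(z, w) = 11/2 - z/2 (I(z, w) = 2 - (z - 1*7)/2 = 2 - (z - 7)/2 = 2 - (-7 + z)/2 = 2 + (7/2 - z/2) = 11/2 - z/2)
O = 38 (O = 9 - ((4 + 6)*(-3) + 1) = 9 - (10*(-3) + 1) = 9 - (-30 + 1) = 9 - 1*(-29) = 9 + 29 = 38)
n = 43 (n = ((38 + 20) - 21) - 1*(-6) = (58 - 21) + 6 = 37 + 6 = 43)
n + I(-6, -8)*(-32 - 59) = 43 + (11/2 - 1/2*(-6))*(-32 - 59) = 43 + (11/2 + 3)*(-91) = 43 + (17/2)*(-91) = 43 - 1547/2 = -1461/2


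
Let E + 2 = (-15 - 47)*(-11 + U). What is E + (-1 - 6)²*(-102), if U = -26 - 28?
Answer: -970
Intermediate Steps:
U = -54
E = 4028 (E = -2 + (-15 - 47)*(-11 - 54) = -2 - 62*(-65) = -2 + 4030 = 4028)
E + (-1 - 6)²*(-102) = 4028 + (-1 - 6)²*(-102) = 4028 + (-7)²*(-102) = 4028 + 49*(-102) = 4028 - 4998 = -970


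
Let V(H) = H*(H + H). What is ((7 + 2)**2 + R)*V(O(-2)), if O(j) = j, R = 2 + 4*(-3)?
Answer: 568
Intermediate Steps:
R = -10 (R = 2 - 12 = -10)
V(H) = 2*H**2 (V(H) = H*(2*H) = 2*H**2)
((7 + 2)**2 + R)*V(O(-2)) = ((7 + 2)**2 - 10)*(2*(-2)**2) = (9**2 - 10)*(2*4) = (81 - 10)*8 = 71*8 = 568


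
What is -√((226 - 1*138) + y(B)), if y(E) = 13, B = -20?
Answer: -√101 ≈ -10.050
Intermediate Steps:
-√((226 - 1*138) + y(B)) = -√((226 - 1*138) + 13) = -√((226 - 138) + 13) = -√(88 + 13) = -√101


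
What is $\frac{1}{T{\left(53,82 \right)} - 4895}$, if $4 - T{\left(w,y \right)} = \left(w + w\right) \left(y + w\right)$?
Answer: $- \frac{1}{19201} \approx -5.2081 \cdot 10^{-5}$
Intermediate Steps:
$T{\left(w,y \right)} = 4 - 2 w \left(w + y\right)$ ($T{\left(w,y \right)} = 4 - \left(w + w\right) \left(y + w\right) = 4 - 2 w \left(w + y\right)$)
$\frac{1}{T{\left(53,82 \right)} - 4895} = \frac{1}{\left(4 - 2 \cdot 53^{2} - 106 \cdot 82\right) - 4895} = \frac{1}{\left(4 - 5618 - 8692\right) - 4895} = \frac{1}{-14306 - 4895} = \frac{1}{-19201} = - \frac{1}{19201}$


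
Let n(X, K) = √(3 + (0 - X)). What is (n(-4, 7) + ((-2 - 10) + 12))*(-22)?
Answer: -22*√7 ≈ -58.207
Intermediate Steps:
n(X, K) = √(3 - X)
(n(-4, 7) + ((-2 - 10) + 12))*(-22) = (√(3 - 1*(-4)) + ((-2 - 10) + 12))*(-22) = (√(3 + 4) + (-12 + 12))*(-22) = (√7 + 0)*(-22) = √7*(-22) = -22*√7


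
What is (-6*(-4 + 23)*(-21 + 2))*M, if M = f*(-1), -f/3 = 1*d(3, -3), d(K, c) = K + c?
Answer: 0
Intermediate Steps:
f = 0 (f = -3*(3 - 3) = -3*0 = 0)
M = 0 (M = 0*(-1) = 0)
(-6*(-4 + 23)*(-21 + 2))*M = -6*(-4 + 23)*(-21 + 2)*0 = -114*(-19)*0 = -6*(-361)*0 = 2166*0 = 0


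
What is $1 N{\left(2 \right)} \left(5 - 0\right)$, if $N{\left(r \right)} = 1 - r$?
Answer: $-5$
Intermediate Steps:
$1 N{\left(2 \right)} \left(5 - 0\right) = 1 \left(1 - 2\right) \left(5 - 0\right) = 1 \left(1 - 2\right) \left(5 + 0\right) = 1 \left(-1\right) 5 = \left(-1\right) 5 = -5$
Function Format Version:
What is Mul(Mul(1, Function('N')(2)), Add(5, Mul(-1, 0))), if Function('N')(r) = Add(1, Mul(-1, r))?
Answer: -5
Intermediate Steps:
Mul(Mul(1, Function('N')(2)), Add(5, Mul(-1, 0))) = Mul(Mul(1, Add(1, Mul(-1, 2))), Add(5, Mul(-1, 0))) = Mul(Mul(1, Add(1, -2)), Add(5, 0)) = Mul(Mul(1, -1), 5) = Mul(-1, 5) = -5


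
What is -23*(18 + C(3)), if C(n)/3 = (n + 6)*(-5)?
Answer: 2691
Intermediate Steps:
C(n) = -90 - 15*n (C(n) = 3*((n + 6)*(-5)) = 3*((6 + n)*(-5)) = 3*(-30 - 5*n) = -90 - 15*n)
-23*(18 + C(3)) = -23*(18 + (-90 - 15*3)) = -23*(18 + (-90 - 45)) = -23*(18 - 135) = -23*(-117) = 2691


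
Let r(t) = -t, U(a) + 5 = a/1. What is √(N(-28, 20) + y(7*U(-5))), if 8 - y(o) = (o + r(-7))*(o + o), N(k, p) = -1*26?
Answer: 3*I*√982 ≈ 94.011*I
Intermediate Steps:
U(a) = -5 + a (U(a) = -5 + a/1 = -5 + a*1 = -5 + a)
N(k, p) = -26
y(o) = 8 - 2*o*(7 + o) (y(o) = 8 - (o - 1*(-7))*(o + o) = 8 - (o + 7)*2*o = 8 - (7 + o)*2*o = 8 - 2*o*(7 + o))
√(N(-28, 20) + y(7*U(-5))) = √(-26 + (8 - 98*(-5 - 5) - 2*49*(-5 - 5)²)) = √(-26 + (8 - 98*(-10) - 2*(7*(-10))²)) = √(-26 + (8 - 14*(-70) - 2*(-70)²)) = √(-26 + (8 + 980 - 2*4900)) = √(-26 + (8 + 980 - 9800)) = √(-26 - 8812) = √(-8838) = 3*I*√982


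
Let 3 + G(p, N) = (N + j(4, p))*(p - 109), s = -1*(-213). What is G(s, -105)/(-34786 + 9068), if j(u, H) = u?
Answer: 1501/3674 ≈ 0.40855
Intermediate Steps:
s = 213
G(p, N) = -3 + (-109 + p)*(4 + N) (G(p, N) = -3 + (N + 4)*(p - 109) = -3 + (4 + N)*(-109 + p) = -3 + (-109 + p)*(4 + N))
G(s, -105)/(-34786 + 9068) = (-439 - 109*(-105) + 4*213 - 105*213)/(-34786 + 9068) = (-439 + 11445 + 852 - 22365)/(-25718) = -10507*(-1/25718) = 1501/3674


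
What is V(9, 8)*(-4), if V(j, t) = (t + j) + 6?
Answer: -92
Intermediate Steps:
V(j, t) = 6 + j + t (V(j, t) = (j + t) + 6 = 6 + j + t)
V(9, 8)*(-4) = (6 + 9 + 8)*(-4) = 23*(-4) = -92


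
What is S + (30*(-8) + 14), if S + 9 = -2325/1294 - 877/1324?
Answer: -203414149/856628 ≈ -237.46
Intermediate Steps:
S = -9816221/856628 (S = -9 + (-2325/1294 - 877/1324) = -9 - 2106569/856628 = -9816221/856628 ≈ -11.459)
S + (30*(-8) + 14) = -9816221/856628 + (30*(-8) + 14) = -9816221/856628 + (-240 + 14) = -9816221/856628 - 226 = -203414149/856628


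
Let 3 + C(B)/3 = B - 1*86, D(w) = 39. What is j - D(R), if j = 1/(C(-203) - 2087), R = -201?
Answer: -115558/2963 ≈ -39.000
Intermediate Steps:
C(B) = -267 + 3*B (C(B) = -9 + 3*(B - 1*86) = -9 + 3*(B - 86) = -9 + 3*(-86 + B) = -9 + (-258 + 3*B) = -267 + 3*B)
j = -1/2963 (j = 1/((-267 + 3*(-203)) - 2087) = 1/((-267 - 609) - 2087) = 1/(-876 - 2087) = 1/(-2963) = -1/2963 ≈ -0.00033750)
j - D(R) = -1/2963 - 1*39 = -1/2963 - 39 = -115558/2963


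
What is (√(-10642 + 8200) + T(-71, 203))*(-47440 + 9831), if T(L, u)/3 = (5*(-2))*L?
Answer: -80107170 - 37609*I*√2442 ≈ -8.0107e+7 - 1.8585e+6*I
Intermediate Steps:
T(L, u) = -30*L (T(L, u) = 3*((5*(-2))*L) = 3*(-10*L) = -30*L)
(√(-10642 + 8200) + T(-71, 203))*(-47440 + 9831) = (√(-10642 + 8200) - 30*(-71))*(-47440 + 9831) = (√(-2442) + 2130)*(-37609) = (I*√2442 + 2130)*(-37609) = (2130 + I*√2442)*(-37609) = -80107170 - 37609*I*√2442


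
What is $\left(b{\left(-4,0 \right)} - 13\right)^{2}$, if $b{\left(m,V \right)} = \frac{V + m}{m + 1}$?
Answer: $\frac{1225}{9} \approx 136.11$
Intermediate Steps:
$b{\left(m,V \right)} = \frac{V + m}{1 + m}$
$\left(b{\left(-4,0 \right)} - 13\right)^{2} = \left(\frac{0 - 4}{1 - 4} - 13\right)^{2} = \left(\frac{1}{-3} \left(-4\right) - 13\right)^{2} = \left(\left(- \frac{1}{3}\right) \left(-4\right) - 13\right)^{2} = \left(\frac{4}{3} - 13\right)^{2} = \left(- \frac{35}{3}\right)^{2} = \frac{1225}{9}$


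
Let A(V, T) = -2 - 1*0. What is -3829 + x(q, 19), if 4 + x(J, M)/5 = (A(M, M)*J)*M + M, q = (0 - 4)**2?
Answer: -6794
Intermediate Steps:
A(V, T) = -2 (A(V, T) = -2 + 0 = -2)
q = 16 (q = (-4)**2 = 16)
x(J, M) = -20 + 5*M - 10*J*M (x(J, M) = -20 + 5*((-2*J)*M + M) = -20 + 5*(-2*J*M + M) = -20 + 5*(M - 2*J*M) = -20 + (5*M - 10*J*M) = -20 + 5*M - 10*J*M)
-3829 + x(q, 19) = -3829 + (-20 + 5*19 - 10*16*19) = -3829 + (-20 + 95 - 3040) = -3829 - 2965 = -6794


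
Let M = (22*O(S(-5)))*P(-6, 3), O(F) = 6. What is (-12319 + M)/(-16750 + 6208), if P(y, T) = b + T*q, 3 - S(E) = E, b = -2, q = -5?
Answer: 14563/10542 ≈ 1.3814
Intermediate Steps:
S(E) = 3 - E
P(y, T) = -2 - 5*T (P(y, T) = -2 + T*(-5) = -2 - 5*T)
M = -2244 (M = (22*6)*(-2 - 5*3) = 132*(-2 - 15) = 132*(-17) = -2244)
(-12319 + M)/(-16750 + 6208) = (-12319 - 2244)/(-16750 + 6208) = -14563/(-10542) = -14563*(-1/10542) = 14563/10542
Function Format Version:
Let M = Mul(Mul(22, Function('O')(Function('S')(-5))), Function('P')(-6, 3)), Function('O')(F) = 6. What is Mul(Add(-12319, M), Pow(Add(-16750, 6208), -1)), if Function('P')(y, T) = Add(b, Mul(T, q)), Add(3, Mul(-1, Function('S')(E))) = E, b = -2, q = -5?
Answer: Rational(14563, 10542) ≈ 1.3814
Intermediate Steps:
Function('S')(E) = Add(3, Mul(-1, E))
Function('P')(y, T) = Add(-2, Mul(-5, T)) (Function('P')(y, T) = Add(-2, Mul(T, -5)) = Add(-2, Mul(-5, T)))
M = -2244 (M = Mul(Mul(22, 6), Add(-2, Mul(-5, 3))) = Mul(132, Add(-2, -15)) = Mul(132, -17) = -2244)
Mul(Add(-12319, M), Pow(Add(-16750, 6208), -1)) = Mul(Add(-12319, -2244), Pow(Add(-16750, 6208), -1)) = Mul(-14563, Pow(-10542, -1)) = Mul(-14563, Rational(-1, 10542)) = Rational(14563, 10542)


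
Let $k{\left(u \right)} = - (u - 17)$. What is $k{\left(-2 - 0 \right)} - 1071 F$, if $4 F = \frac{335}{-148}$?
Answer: $\frac{370033}{592} \approx 625.06$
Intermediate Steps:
$k{\left(u \right)} = 17 - u$ ($k{\left(u \right)} = - (u - 17) = - (-17 + u) = 17 - u$)
$F = - \frac{335}{592}$ ($F = \frac{335 \frac{1}{-148}}{4} = \frac{335 \left(- \frac{1}{148}\right)}{4} = \frac{1}{4} \left(- \frac{335}{148}\right) = - \frac{335}{592} \approx -0.56588$)
$k{\left(-2 - 0 \right)} - 1071 F = \left(17 - \left(-2 - 0\right)\right) - - \frac{358785}{592} = \left(17 - \left(-2 + 0\right)\right) + \frac{358785}{592} = \left(17 - -2\right) + \frac{358785}{592} = \left(17 + 2\right) + \frac{358785}{592} = 19 + \frac{358785}{592} = \frac{370033}{592}$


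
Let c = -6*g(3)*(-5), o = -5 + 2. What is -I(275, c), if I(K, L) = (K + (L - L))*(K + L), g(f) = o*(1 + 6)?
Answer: 97625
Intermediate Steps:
o = -3
g(f) = -21 (g(f) = -3*(1 + 6) = -3*7 = -21)
c = -630 (c = -6*(-21)*(-5) = 126*(-5) = -630)
I(K, L) = K*(K + L) (I(K, L) = (K + 0)*(K + L) = K*(K + L))
-I(275, c) = -275*(275 - 630) = -275*(-355) = -1*(-97625) = 97625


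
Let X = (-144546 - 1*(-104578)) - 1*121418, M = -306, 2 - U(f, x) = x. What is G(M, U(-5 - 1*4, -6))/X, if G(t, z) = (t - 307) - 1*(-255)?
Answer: 179/80693 ≈ 0.0022183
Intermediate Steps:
U(f, x) = 2 - x
G(t, z) = -52 + t (G(t, z) = (-307 + t) + 255 = -52 + t)
X = -161386 (X = (-144546 + 104578) - 121418 = -39968 - 121418 = -161386)
G(M, U(-5 - 1*4, -6))/X = (-52 - 306)/(-161386) = -358*(-1/161386) = 179/80693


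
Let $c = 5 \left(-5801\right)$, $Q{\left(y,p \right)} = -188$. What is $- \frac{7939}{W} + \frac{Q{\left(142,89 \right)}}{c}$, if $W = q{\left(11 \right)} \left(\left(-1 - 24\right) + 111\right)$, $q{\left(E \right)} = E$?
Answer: $- \frac{230092847}{27438730} \approx -8.3857$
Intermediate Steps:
$c = -29005$
$W = 946$ ($W = 11 \left(\left(-1 - 24\right) + 111\right) = 11 \left(-25 + 111\right) = 11 \cdot 86 = 946$)
$- \frac{7939}{W} + \frac{Q{\left(142,89 \right)}}{c} = - \frac{7939}{946} - \frac{188}{-29005} = \left(-7939\right) \frac{1}{946} - - \frac{188}{29005} = - \frac{7939}{946} + \frac{188}{29005} = - \frac{230092847}{27438730}$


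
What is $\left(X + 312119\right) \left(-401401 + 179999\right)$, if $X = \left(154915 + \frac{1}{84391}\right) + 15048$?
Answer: $- \frac{9007382155512326}{84391} \approx -1.0673 \cdot 10^{11}$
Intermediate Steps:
$X = \frac{14343347534}{84391}$ ($X = \left(154915 + \frac{1}{84391}\right) + 15048 = \frac{13073431766}{84391} + 15048 = \frac{14343347534}{84391} \approx 1.6996 \cdot 10^{5}$)
$\left(X + 312119\right) \left(-401401 + 179999\right) = \left(\frac{14343347534}{84391} + 312119\right) \left(-401401 + 179999\right) = \frac{40683382063}{84391} \left(-221402\right) = - \frac{9007382155512326}{84391}$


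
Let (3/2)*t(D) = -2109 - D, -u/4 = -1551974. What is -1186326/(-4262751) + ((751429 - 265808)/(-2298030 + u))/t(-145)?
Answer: 2023703275023015/7274125807885072 ≈ 0.27821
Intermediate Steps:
u = 6207896 (u = -4*(-1551974) = 6207896)
t(D) = -1406 - 2*D/3 (t(D) = 2*(-2109 - D)/3 = -1406 - 2*D/3)
-1186326/(-4262751) + ((751429 - 265808)/(-2298030 + u))/t(-145) = -1186326/(-4262751) + ((751429 - 265808)/(-2298030 + 6207896))/(-1406 - ⅔*(-145)) = -1186326*(-1/4262751) + (485621/3909866)/(-1406 + 290/3) = 131814/473639 + (485621*(1/3909866))/(-3928/3) = 131814/473639 + (485621/3909866)*(-3/3928) = 131814/473639 - 1456863/15357953648 = 2023703275023015/7274125807885072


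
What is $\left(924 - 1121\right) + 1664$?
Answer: $1467$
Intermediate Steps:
$\left(924 - 1121\right) + 1664 = -197 + 1664 = 1467$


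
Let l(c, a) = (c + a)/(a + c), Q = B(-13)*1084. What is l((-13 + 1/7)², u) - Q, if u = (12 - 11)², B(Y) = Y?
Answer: 14093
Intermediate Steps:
u = 1 (u = 1² = 1)
Q = -14092 (Q = -13*1084 = -14092)
l(c, a) = 1 (l(c, a) = (a + c)/(a + c) = 1)
l((-13 + 1/7)², u) - Q = 1 - 1*(-14092) = 1 + 14092 = 14093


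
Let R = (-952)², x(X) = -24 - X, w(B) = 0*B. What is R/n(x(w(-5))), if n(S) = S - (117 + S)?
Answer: -906304/117 ≈ -7746.2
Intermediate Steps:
w(B) = 0
R = 906304
n(S) = -117 (n(S) = S + (-117 - S) = -117)
R/n(x(w(-5))) = 906304/(-117) = 906304*(-1/117) = -906304/117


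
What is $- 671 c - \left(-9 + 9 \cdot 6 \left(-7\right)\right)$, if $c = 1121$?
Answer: $-751804$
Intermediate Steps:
$- 671 c - \left(-9 + 9 \cdot 6 \left(-7\right)\right) = \left(-671\right) 1121 - \left(-9 + 9 \cdot 6 \left(-7\right)\right) = -752191 + \left(9 - -378\right) = -752191 + \left(9 + 378\right) = -752191 + 387 = -751804$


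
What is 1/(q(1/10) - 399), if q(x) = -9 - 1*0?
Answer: -1/408 ≈ -0.0024510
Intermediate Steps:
q(x) = -9 (q(x) = -9 + 0 = -9)
1/(q(1/10) - 399) = 1/(-9 - 399) = 1/(-408) = -1/408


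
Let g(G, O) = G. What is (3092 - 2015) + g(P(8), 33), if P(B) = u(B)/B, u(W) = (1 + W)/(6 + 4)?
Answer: 86169/80 ≈ 1077.1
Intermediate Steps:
u(W) = 1/10 + W/10 (u(W) = (1 + W)/10 = (1 + W)*(1/10) = 1/10 + W/10)
P(B) = (1/10 + B/10)/B
(3092 - 2015) + g(P(8), 33) = (3092 - 2015) + (1/10)*(1 + 8)/8 = 1077 + (1/10)*(1/8)*9 = 1077 + 9/80 = 86169/80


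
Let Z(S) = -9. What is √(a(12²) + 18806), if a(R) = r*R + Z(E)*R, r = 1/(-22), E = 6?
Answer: √2117918/11 ≈ 132.30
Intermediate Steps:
r = -1/22 ≈ -0.045455
a(R) = -199*R/22 (a(R) = -R/22 - 9*R = -199*R/22)
√(a(12²) + 18806) = √(-199/22*12² + 18806) = √(-199/22*144 + 18806) = √(-14328/11 + 18806) = √(192538/11) = √2117918/11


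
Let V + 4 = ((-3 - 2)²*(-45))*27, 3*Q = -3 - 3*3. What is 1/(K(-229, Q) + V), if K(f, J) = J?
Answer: -1/30383 ≈ -3.2913e-5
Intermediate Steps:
Q = -4 (Q = (-3 - 3*3)/3 = (-3 - 9)/3 = (⅓)*(-12) = -4)
V = -30379 (V = -4 + ((-3 - 2)²*(-45))*27 = -4 + ((-5)²*(-45))*27 = -4 + (25*(-45))*27 = -4 - 1125*27 = -4 - 30375 = -30379)
1/(K(-229, Q) + V) = 1/(-4 - 30379) = 1/(-30383) = -1/30383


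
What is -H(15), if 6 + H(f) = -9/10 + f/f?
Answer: 59/10 ≈ 5.9000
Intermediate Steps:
H(f) = -59/10 (H(f) = -6 + (-9/10 + f/f) = -6 + (-9*⅒ + 1) = -6 + (-9/10 + 1) = -6 + ⅒ = -59/10)
-H(15) = -1*(-59/10) = 59/10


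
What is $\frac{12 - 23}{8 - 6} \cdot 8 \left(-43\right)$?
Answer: $1892$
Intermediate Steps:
$\frac{12 - 23}{8 - 6} \cdot 8 \left(-43\right) = - \frac{11}{2} \cdot 8 \left(-43\right) = \left(-11\right) \frac{1}{2} \cdot 8 \left(-43\right) = \left(- \frac{11}{2}\right) 8 \left(-43\right) = \left(-44\right) \left(-43\right) = 1892$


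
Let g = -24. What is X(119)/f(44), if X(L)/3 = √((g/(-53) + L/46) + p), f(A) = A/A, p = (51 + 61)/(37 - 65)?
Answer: 3*I*√5707358/2438 ≈ 2.9397*I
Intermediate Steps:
p = -4 (p = 112/(-28) = 112*(-1/28) = -4)
f(A) = 1
X(L) = 3*√(-188/53 + L/46) (X(L) = 3*√((-24/(-53) + L/46) - 4) = 3*√((-24*(-1/53) + L*(1/46)) - 4) = 3*√((24/53 + L/46) - 4) = 3*√(-188/53 + L/46))
X(119)/f(44) = (3*√(-21083824 + 129214*119)/2438)/1 = (3*√(-21083824 + 15376466)/2438)*1 = (3*√(-5707358)/2438)*1 = (3*(I*√5707358)/2438)*1 = (3*I*√5707358/2438)*1 = 3*I*√5707358/2438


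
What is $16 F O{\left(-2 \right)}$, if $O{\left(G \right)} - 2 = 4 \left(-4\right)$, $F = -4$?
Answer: $896$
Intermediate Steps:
$O{\left(G \right)} = -14$ ($O{\left(G \right)} = 2 + 4 \left(-4\right) = 2 - 16 = -14$)
$16 F O{\left(-2 \right)} = 16 \left(-4\right) \left(-14\right) = \left(-64\right) \left(-14\right) = 896$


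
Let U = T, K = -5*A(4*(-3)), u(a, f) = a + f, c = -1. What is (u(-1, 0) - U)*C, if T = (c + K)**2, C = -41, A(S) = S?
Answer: 142762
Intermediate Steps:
K = 60 (K = -20*(-3) = -5*(-12) = 60)
T = 3481 (T = (-1 + 60)**2 = 59**2 = 3481)
U = 3481
(u(-1, 0) - U)*C = ((-1 + 0) - 1*3481)*(-41) = (-1 - 3481)*(-41) = -3482*(-41) = 142762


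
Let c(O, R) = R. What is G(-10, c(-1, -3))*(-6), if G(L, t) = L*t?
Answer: -180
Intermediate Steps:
G(-10, c(-1, -3))*(-6) = -10*(-3)*(-6) = 30*(-6) = -180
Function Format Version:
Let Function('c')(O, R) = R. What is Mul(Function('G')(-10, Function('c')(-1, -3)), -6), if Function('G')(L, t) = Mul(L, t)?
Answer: -180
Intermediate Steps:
Mul(Function('G')(-10, Function('c')(-1, -3)), -6) = Mul(Mul(-10, -3), -6) = Mul(30, -6) = -180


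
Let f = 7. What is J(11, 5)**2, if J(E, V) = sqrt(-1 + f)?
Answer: 6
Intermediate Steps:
J(E, V) = sqrt(6) (J(E, V) = sqrt(-1 + 7) = sqrt(6))
J(11, 5)**2 = (sqrt(6))**2 = 6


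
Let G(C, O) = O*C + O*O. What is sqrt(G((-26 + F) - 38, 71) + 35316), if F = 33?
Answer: 2*sqrt(9539) ≈ 195.34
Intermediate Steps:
G(C, O) = O**2 + C*O (G(C, O) = C*O + O**2 = O**2 + C*O)
sqrt(G((-26 + F) - 38, 71) + 35316) = sqrt(71*(((-26 + 33) - 38) + 71) + 35316) = sqrt(71*((7 - 38) + 71) + 35316) = sqrt(71*(-31 + 71) + 35316) = sqrt(71*40 + 35316) = sqrt(2840 + 35316) = sqrt(38156) = 2*sqrt(9539)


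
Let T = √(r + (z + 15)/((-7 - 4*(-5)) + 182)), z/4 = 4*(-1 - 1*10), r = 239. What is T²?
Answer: 46444/195 ≈ 238.17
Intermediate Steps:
z = -176 (z = 4*(4*(-1 - 1*10)) = 4*(4*(-1 - 10)) = 4*(4*(-11)) = 4*(-44) = -176)
T = 2*√2264145/195 (T = √(239 + (-176 + 15)/((-7 - 4*(-5)) + 182)) = √(239 - 161/((-7 + 20) + 182)) = √(239 - 161/(13 + 182)) = √(239 - 161/195) = √(46444/195) = 2*√2264145/195 ≈ 15.433)
T² = (2*√2264145/195)² = 46444/195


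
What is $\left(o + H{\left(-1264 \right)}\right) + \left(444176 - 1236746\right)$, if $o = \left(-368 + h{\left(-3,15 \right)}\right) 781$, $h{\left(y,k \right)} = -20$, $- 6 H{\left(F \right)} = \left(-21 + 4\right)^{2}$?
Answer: $- \frac{6573877}{6} \approx -1.0956 \cdot 10^{6}$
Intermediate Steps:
$H{\left(F \right)} = - \frac{289}{6}$ ($H{\left(F \right)} = - \frac{\left(-21 + 4\right)^{2}}{6} = - \frac{\left(-17\right)^{2}}{6} = \left(- \frac{1}{6}\right) 289 = - \frac{289}{6}$)
$o = -303028$ ($o = \left(-368 - 20\right) 781 = \left(-388\right) 781 = -303028$)
$\left(o + H{\left(-1264 \right)}\right) + \left(444176 - 1236746\right) = \left(-303028 - \frac{289}{6}\right) + \left(444176 - 1236746\right) = - \frac{1818457}{6} + \left(444176 - 1236746\right) = - \frac{1818457}{6} - 792570 = - \frac{6573877}{6}$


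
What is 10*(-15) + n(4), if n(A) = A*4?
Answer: -134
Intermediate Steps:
n(A) = 4*A
10*(-15) + n(4) = 10*(-15) + 4*4 = -150 + 16 = -134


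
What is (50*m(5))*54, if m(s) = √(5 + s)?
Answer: 2700*√10 ≈ 8538.2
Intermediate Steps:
(50*m(5))*54 = (50*√(5 + 5))*54 = (50*√10)*54 = 2700*√10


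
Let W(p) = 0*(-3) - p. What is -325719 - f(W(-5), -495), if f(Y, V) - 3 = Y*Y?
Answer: -325747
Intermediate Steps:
W(p) = -p (W(p) = 0 - p = -p)
f(Y, V) = 3 + Y² (f(Y, V) = 3 + Y*Y = 3 + Y²)
-325719 - f(W(-5), -495) = -325719 - (3 + (-1*(-5))²) = -325719 - (3 + 5²) = -325719 - (3 + 25) = -325719 - 1*28 = -325719 - 28 = -325747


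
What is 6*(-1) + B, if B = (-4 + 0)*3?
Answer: -18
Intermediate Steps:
B = -12 (B = -4*3 = -12)
6*(-1) + B = 6*(-1) - 12 = -6 - 12 = -18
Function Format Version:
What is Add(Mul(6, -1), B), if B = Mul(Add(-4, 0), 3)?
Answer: -18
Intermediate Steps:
B = -12 (B = Mul(-4, 3) = -12)
Add(Mul(6, -1), B) = Add(Mul(6, -1), -12) = Add(-6, -12) = -18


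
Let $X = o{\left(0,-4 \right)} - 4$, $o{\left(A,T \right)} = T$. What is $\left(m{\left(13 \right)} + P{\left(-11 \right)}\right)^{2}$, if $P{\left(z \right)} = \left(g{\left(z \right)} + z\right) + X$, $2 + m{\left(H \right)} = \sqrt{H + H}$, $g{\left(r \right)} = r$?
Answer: $\left(32 - \sqrt{26}\right)^{2} \approx 723.66$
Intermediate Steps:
$X = -8$ ($X = -4 - 4 = -8$)
$m{\left(H \right)} = -2 + \sqrt{2} \sqrt{H}$ ($m{\left(H \right)} = -2 + \sqrt{H + H} = -2 + \sqrt{2 H} = -2 + \sqrt{2} \sqrt{H}$)
$P{\left(z \right)} = -8 + 2 z$ ($P{\left(z \right)} = \left(z + z\right) - 8 = 2 z - 8 = -8 + 2 z$)
$\left(m{\left(13 \right)} + P{\left(-11 \right)}\right)^{2} = \left(\left(-2 + \sqrt{2} \sqrt{13}\right) + \left(-8 + 2 \left(-11\right)\right)\right)^{2} = \left(\left(-2 + \sqrt{26}\right) - 30\right)^{2} = \left(-32 + \sqrt{26}\right)^{2}$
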